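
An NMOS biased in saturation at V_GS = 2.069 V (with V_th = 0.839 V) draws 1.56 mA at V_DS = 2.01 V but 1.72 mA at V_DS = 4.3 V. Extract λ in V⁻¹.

With V_GS fixed, I_D ∝ (1 + λ V_DS) in saturation, so I_D2/I_D1 = (1 + λ V_DS2)/(1 + λ V_DS1).
1.72/1.56 = 1.103 = (1 + 4.3 λ)/(1 + 2.01 λ).
Solving: λ (I_D1 V_DS2 − I_D2 V_DS1) = I_D2 − I_D1, so λ = (1.72 − 1.56) / (1.56 × 4.3 − 1.72 × 2.01) = 0.16 / 3.25 = 0.0492 V⁻¹.

λ = 0.0492 V⁻¹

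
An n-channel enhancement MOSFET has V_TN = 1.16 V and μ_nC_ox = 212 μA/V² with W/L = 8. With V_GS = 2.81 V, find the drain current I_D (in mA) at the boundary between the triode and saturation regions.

I_D = 2.31 mA

At the boundary V_DS = V_ov = V_GS − V_TN = 2.81 − 1.16 = 1.65 V.
k_n = μ_nC_ox · (W/L) = 1.696 mA/V².
I_D = ½ k_n V_ov² = 0.5 × 1.696 × 1.65² = 2.31 mA.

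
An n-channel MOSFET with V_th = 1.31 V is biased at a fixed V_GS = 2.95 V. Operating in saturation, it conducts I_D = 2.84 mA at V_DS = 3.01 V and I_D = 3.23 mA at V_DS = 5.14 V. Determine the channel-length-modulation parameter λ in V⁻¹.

λ = 0.0800 V⁻¹

With V_GS fixed, I_D ∝ (1 + λ V_DS) in saturation, so I_D2/I_D1 = (1 + λ V_DS2)/(1 + λ V_DS1).
3.23/2.84 = 1.137 = (1 + 5.14 λ)/(1 + 3.01 λ).
Solving: λ (I_D1 V_DS2 − I_D2 V_DS1) = I_D2 − I_D1, so λ = (3.23 − 2.84) / (2.84 × 5.14 − 3.23 × 3.01) = 0.39 / 4.88 = 0.08 V⁻¹.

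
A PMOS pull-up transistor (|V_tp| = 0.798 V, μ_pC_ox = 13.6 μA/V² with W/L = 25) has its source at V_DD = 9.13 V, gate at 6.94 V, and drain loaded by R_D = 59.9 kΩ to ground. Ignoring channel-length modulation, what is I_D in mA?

I_D = 0.146 mA

V_SG = V_DD − V_G = 9.13 − 6.94 = 2.19 V, so V_ov = 2.19 − 0.798 = 1.39 V.
k_p = μ_pC_ox · (W/L) = 0.34 mA/V².
Assume saturation: I_D = ½ k_p V_ov² = 0.5 × 0.34 × 1.39² = 0.329 mA, giving V_SD = V_DD − I_D R_D = 9.13 − 0.329 × 59.9 = -10.6 V.
But -10.6 V < V_ov = 1.39 V, so the device is actually in triode.
In triode I_D = k_p[V_ov V_SD − ½ V_SD²] and I_D = (V_DD − V_SD)/R_D. Equating: 10.2 V_SD² − 29.35 V_SD + 9.13 = 0, giving V_SD = 0.355 V (the root below V_ov).
I_D = (9.13 − 0.355) / 59.9 = 0.146 mA.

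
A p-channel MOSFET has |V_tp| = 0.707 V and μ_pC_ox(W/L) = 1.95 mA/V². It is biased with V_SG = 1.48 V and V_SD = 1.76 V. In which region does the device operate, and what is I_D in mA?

Saturation; I_D = 0.583 mA

V_ov = V_SG − |V_tp| = 1.48 − 0.707 = 0.773 V.
Since V_SD = 1.76 V ≥ V_ov = 0.773 V, the device is in saturation.
I_D = ½ k_p V_ov² = 0.5 × 1.95 × 0.773² = 0.583 mA.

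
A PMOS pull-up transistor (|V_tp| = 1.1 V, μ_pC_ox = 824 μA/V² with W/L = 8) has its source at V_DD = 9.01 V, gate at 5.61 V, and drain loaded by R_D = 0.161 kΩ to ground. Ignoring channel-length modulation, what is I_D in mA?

I_D = 17.4 mA

V_SG = V_DD − V_G = 9.01 − 5.61 = 3.4 V, so V_ov = 3.4 − 1.1 = 2.3 V.
k_p = μ_pC_ox · (W/L) = 6.592 mA/V².
Assume saturation: I_D = ½ k_p V_ov² = 0.5 × 6.592 × 2.3² = 17.4 mA, giving V_SD = V_DD − I_D R_D = 9.01 − 17.4 × 0.161 = 6.2 V.
V_SD = 6.2 V ≥ V_ov = 2.3 V, confirming saturation.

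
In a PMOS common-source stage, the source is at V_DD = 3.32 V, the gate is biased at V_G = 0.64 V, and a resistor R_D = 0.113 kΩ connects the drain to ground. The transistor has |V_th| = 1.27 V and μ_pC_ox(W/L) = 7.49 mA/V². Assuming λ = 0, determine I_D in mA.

I_D = 7.45 mA

V_SG = V_DD − V_G = 3.32 − 0.64 = 2.68 V, so V_ov = 2.68 − 1.27 = 1.41 V.
Assume saturation: I_D = ½ k_p V_ov² = 0.5 × 7.49 × 1.41² = 7.45 mA, giving V_SD = V_DD − I_D R_D = 3.32 − 7.45 × 0.113 = 2.48 V.
V_SD = 2.48 V ≥ V_ov = 1.41 V, confirming saturation.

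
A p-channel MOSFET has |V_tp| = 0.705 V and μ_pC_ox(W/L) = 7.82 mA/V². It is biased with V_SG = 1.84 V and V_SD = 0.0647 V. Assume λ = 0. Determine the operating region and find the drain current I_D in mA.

Triode; I_D = 0.558 mA

V_ov = V_SG − |V_tp| = 1.84 − 0.705 = 1.14 V.
Since V_SD = 0.0647 V < V_ov = 1.14 V, the device is in the triode region.
I_D = k_p [V_ov · V_SD − ½ V_SD²] = 7.82 × [1.14 × 0.0647 − 0.5 × 0.0647²] = 0.558 mA.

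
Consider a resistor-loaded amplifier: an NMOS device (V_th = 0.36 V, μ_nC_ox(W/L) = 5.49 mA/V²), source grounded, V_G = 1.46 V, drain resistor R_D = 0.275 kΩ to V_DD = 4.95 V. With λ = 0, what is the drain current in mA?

I_D = 3.32 mA

V_GS = V_G = 1.46 V, so V_ov = 1.46 − 0.36 = 1.1 V.
Assume saturation: I_D = ½ k_n V_ov² = 0.5 × 5.49 × 1.1² = 3.32 mA, giving V_DS = V_DD − I_D R_D = 4.95 − 3.32 × 0.275 = 4.04 V.
V_DS = 4.04 V ≥ V_ov = 1.1 V, confirming saturation.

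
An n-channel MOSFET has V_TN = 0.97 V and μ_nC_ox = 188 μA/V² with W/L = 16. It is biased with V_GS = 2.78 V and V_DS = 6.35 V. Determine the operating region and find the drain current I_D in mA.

k_n = μ_nC_ox · (W/L) = 3.008 mA/V².
V_ov = V_GS − V_TN = 2.78 − 0.97 = 1.81 V.
Since V_DS = 6.35 V ≥ V_ov = 1.81 V, the device is in saturation.
I_D = ½ k_n V_ov² = 0.5 × 3.008 × 1.81² = 4.93 mA.

Saturation; I_D = 4.93 mA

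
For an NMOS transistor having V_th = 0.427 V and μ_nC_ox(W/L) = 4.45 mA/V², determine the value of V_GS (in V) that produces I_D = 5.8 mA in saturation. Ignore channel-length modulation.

V_GS = 2.04 V

In saturation I_D = ½ k_n (V_GS − V_th)², so V_GS − V_th = √(2 I_D / k_n) = √(2 × 5.8 / 4.45) = 1.61 V.
V_GS = 0.427 + 1.61 = 2.04 V.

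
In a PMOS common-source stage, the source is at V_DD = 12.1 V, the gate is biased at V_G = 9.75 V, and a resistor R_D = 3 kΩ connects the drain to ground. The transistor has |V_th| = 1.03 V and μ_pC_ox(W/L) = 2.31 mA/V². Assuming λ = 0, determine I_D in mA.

V_SG = V_DD − V_G = 12.1 − 9.75 = 2.35 V, so V_ov = 2.35 − 1.03 = 1.32 V.
Assume saturation: I_D = ½ k_p V_ov² = 0.5 × 2.31 × 1.32² = 2.01 mA, giving V_SD = V_DD − I_D R_D = 12.1 − 2.01 × 3 = 6.06 V.
V_SD = 6.06 V ≥ V_ov = 1.32 V, confirming saturation.

I_D = 2.01 mA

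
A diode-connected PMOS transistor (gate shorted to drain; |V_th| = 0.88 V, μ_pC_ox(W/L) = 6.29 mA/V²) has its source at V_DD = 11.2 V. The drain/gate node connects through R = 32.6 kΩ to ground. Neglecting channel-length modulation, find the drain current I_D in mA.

I_D = 0.307 mA

With gate tied to drain, V_SG = V_SD ≥ V_SG − |V_th|, so the device is in saturation.
KCL at the drain: ½ k_p (V_SG − |V_th|)² = (V_DD − V_SG)/R.
Let x = V_SG − 0.88. Then 103 x² + x − 10.32 = 0, giving x = 0.312 V (positive root), so V_SG = 1.19 V.
I_D = (V_DD − V_SG)/R = (11.2 − 1.19) / 32.6 = 0.307 mA.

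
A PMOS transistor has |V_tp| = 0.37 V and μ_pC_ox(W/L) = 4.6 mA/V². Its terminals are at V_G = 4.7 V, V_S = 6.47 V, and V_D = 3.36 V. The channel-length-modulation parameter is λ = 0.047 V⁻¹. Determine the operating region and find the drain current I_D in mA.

V_SG = V_S − V_G = 6.47 − 4.7 = 1.77 V; V_SD = V_S − V_D = 6.47 − 3.36 = 3.11 V.
V_ov = V_SG − |V_tp| = 1.77 − 0.37 = 1.4 V.
Since V_SD = 3.11 V ≥ V_ov = 1.4 V, the device is in saturation.
I_D = ½ k_p V_ov² (1 + λ V_SD) = 0.5 × 4.6 × 1.4² × (1 + 0.047 × 3.11) = 5.17 mA.

Saturation; I_D = 5.17 mA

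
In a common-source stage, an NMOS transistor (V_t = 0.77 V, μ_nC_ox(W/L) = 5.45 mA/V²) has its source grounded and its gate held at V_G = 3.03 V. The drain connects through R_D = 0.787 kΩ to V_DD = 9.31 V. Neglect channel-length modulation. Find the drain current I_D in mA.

V_GS = V_G = 3.03 V, so V_ov = 3.03 − 0.77 = 2.26 V.
Assume saturation: I_D = ½ k_n V_ov² = 0.5 × 5.45 × 2.26² = 13.9 mA, giving V_DS = V_DD − I_D R_D = 9.31 − 13.9 × 0.787 = -1.64 V.
But -1.64 V < V_ov = 2.26 V, so the device is actually in triode.
In triode I_D = k_n[V_ov V_DS − ½ V_DS²] and I_D = (V_DD − V_DS)/R_D. Equating: 2.14 V_DS² − 10.69 V_DS + 9.31 = 0, giving V_DS = 1.12 V (the root below V_ov).
I_D = (9.31 − 1.12) / 0.787 = 10.4 mA.

I_D = 10.4 mA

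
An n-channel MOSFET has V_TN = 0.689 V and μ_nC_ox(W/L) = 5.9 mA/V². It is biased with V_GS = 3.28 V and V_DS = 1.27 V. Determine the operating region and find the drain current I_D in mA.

Triode; I_D = 14.7 mA

V_ov = V_GS − V_TN = 3.28 − 0.689 = 2.59 V.
Since V_DS = 1.27 V < V_ov = 2.59 V, the device is in the triode region.
I_D = k_n [V_ov · V_DS − ½ V_DS²] = 5.9 × [2.59 × 1.27 − 0.5 × 1.27²] = 14.7 mA.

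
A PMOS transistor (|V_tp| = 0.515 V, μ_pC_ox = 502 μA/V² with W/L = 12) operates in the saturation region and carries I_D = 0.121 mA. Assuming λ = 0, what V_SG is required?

V_SG = 0.715 V

k_p = μ_pC_ox · (W/L) = 6.024 mA/V².
In saturation I_D = ½ k_p (V_SG − |V_tp|)², so V_SG − |V_tp| = √(2 I_D / k_p) = √(2 × 0.121 / 6.024) = 0.2 V.
V_SG = 0.515 + 0.2 = 0.715 V.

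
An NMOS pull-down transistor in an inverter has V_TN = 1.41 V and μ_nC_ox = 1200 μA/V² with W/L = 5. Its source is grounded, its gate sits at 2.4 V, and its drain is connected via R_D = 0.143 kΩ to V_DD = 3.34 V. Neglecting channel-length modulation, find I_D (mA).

I_D = 2.94 mA

V_GS = V_G = 2.4 V, so V_ov = 2.4 − 1.41 = 0.99 V.
k_n = μ_nC_ox · (W/L) = 6 mA/V².
Assume saturation: I_D = ½ k_n V_ov² = 0.5 × 6 × 0.99² = 2.94 mA, giving V_DS = V_DD − I_D R_D = 3.34 − 2.94 × 0.143 = 2.92 V.
V_DS = 2.92 V ≥ V_ov = 0.99 V, confirming saturation.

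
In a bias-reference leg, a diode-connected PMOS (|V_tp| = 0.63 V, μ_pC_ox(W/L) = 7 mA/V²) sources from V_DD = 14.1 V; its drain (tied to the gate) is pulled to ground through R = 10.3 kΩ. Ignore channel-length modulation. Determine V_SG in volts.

With gate tied to drain, V_SG = V_SD ≥ V_SG − |V_tp|, so the device is in saturation.
KCL at the drain: ½ k_p (V_SG − |V_tp|)² = (V_DD − V_SG)/R.
Let x = V_SG − 0.63. Then 36.1 x² + x − 13.47 = 0, giving x = 0.598 V (positive root), so V_SG = 1.23 V.
I_D = (V_DD − V_SG)/R = (14.1 − 1.23) / 10.3 = 1.25 mA.

V_SG = 1.23 V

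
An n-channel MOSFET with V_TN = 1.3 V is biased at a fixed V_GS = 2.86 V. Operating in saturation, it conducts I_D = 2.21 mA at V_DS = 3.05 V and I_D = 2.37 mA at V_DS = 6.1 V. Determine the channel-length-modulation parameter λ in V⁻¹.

With V_GS fixed, I_D ∝ (1 + λ V_DS) in saturation, so I_D2/I_D1 = (1 + λ V_DS2)/(1 + λ V_DS1).
2.37/2.21 = 1.072 = (1 + 6.1 λ)/(1 + 3.05 λ).
Solving: λ (I_D1 V_DS2 − I_D2 V_DS1) = I_D2 − I_D1, so λ = (2.37 − 2.21) / (2.21 × 6.1 − 2.37 × 3.05) = 0.16 / 6.25 = 0.0256 V⁻¹.

λ = 0.0256 V⁻¹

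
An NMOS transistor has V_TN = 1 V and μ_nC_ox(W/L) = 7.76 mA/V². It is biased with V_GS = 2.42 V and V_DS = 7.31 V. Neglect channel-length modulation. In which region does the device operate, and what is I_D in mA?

V_ov = V_GS − V_TN = 2.42 − 1 = 1.42 V.
Since V_DS = 7.31 V ≥ V_ov = 1.42 V, the device is in saturation.
I_D = ½ k_n V_ov² = 0.5 × 7.76 × 1.42² = 7.82 mA.

Saturation; I_D = 7.82 mA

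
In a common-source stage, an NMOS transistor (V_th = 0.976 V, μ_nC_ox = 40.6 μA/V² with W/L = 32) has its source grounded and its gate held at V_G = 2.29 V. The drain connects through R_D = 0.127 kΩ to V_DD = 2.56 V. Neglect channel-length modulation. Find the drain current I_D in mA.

I_D = 1.12 mA

V_GS = V_G = 2.29 V, so V_ov = 2.29 − 0.976 = 1.31 V.
k_n = μ_nC_ox · (W/L) = 1.299 mA/V².
Assume saturation: I_D = ½ k_n V_ov² = 0.5 × 1.299 × 1.31² = 1.12 mA, giving V_DS = V_DD − I_D R_D = 2.56 − 1.12 × 0.127 = 2.42 V.
V_DS = 2.42 V ≥ V_ov = 1.31 V, confirming saturation.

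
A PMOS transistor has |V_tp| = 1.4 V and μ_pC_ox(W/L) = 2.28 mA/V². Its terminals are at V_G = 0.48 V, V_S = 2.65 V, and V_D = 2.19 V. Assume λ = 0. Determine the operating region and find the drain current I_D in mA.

Triode; I_D = 0.566 mA

V_SG = V_S − V_G = 2.65 − 0.48 = 2.17 V; V_SD = V_S − V_D = 2.65 − 2.19 = 0.46 V.
V_ov = V_SG − |V_tp| = 2.17 − 1.4 = 0.77 V.
Since V_SD = 0.46 V < V_ov = 0.77 V, the device is in the triode region.
I_D = k_p [V_ov · V_SD − ½ V_SD²] = 2.28 × [0.77 × 0.46 − 0.5 × 0.46²] = 0.566 mA.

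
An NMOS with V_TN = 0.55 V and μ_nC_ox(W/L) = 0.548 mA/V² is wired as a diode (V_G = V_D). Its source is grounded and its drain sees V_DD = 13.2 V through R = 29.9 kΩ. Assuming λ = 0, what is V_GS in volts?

With gate tied to drain, V_GS = V_DS ≥ V_GS − V_TN, so the device is in saturation.
KCL at the drain: ½ k_n (V_GS − V_TN)² = (V_DD − V_GS)/R.
Let x = V_GS − 0.55. Then 8.19 x² + x − 12.65 = 0, giving x = 1.18 V (positive root), so V_GS = 1.73 V.
I_D = (V_DD − V_GS)/R = (13.2 − 1.73) / 29.9 = 0.384 mA.

V_GS = 1.73 V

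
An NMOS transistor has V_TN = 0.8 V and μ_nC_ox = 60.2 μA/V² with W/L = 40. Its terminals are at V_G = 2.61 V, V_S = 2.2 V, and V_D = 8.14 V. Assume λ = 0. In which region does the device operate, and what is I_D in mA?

Cutoff; I_D = 0 mA

V_GS = V_G − V_S = 2.61 − 2.2 = 0.41 V; V_DS = V_D − V_S = 8.14 − 2.2 = 5.94 V.
V_GS = 0.41 V < V_TN = 0.8 V, so the transistor is in cutoff.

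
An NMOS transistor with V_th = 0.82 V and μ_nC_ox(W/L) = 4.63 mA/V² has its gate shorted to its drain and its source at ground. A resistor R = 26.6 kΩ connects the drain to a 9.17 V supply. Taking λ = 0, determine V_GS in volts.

With gate tied to drain, V_GS = V_DS ≥ V_GS − V_th, so the device is in saturation.
KCL at the drain: ½ k_n (V_GS − V_th)² = (V_DD − V_GS)/R.
Let x = V_GS − 0.82. Then 61.6 x² + x − 8.35 = 0, giving x = 0.36 V (positive root), so V_GS = 1.18 V.
I_D = (V_DD − V_GS)/R = (9.17 − 1.18) / 26.6 = 0.3 mA.

V_GS = 1.18 V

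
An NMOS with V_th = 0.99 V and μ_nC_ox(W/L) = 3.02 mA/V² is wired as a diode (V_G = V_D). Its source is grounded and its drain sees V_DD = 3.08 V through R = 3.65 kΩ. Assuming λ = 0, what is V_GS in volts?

With gate tied to drain, V_GS = V_DS ≥ V_GS − V_th, so the device is in saturation.
KCL at the drain: ½ k_n (V_GS − V_th)² = (V_DD − V_GS)/R.
Let x = V_GS − 0.99. Then 5.51 x² + x − 2.09 = 0, giving x = 0.532 V (positive root), so V_GS = 1.52 V.
I_D = (V_DD − V_GS)/R = (3.08 − 1.52) / 3.65 = 0.427 mA.

V_GS = 1.52 V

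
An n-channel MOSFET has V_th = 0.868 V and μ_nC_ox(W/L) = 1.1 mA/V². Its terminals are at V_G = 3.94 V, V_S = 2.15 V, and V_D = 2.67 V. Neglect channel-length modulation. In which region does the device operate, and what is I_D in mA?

Triode; I_D = 0.379 mA

V_GS = V_G − V_S = 3.94 − 2.15 = 1.79 V; V_DS = V_D − V_S = 2.67 − 2.15 = 0.52 V.
V_ov = V_GS − V_th = 1.79 − 0.868 = 0.922 V.
Since V_DS = 0.52 V < V_ov = 0.922 V, the device is in the triode region.
I_D = k_n [V_ov · V_DS − ½ V_DS²] = 1.1 × [0.922 × 0.52 − 0.5 × 0.52²] = 0.379 mA.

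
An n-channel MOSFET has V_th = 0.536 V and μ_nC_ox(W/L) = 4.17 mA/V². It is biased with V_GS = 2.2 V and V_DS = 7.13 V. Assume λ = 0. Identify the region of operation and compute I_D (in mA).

V_ov = V_GS − V_th = 2.2 − 0.536 = 1.66 V.
Since V_DS = 7.13 V ≥ V_ov = 1.66 V, the device is in saturation.
I_D = ½ k_n V_ov² = 0.5 × 4.17 × 1.66² = 5.77 mA.

Saturation; I_D = 5.77 mA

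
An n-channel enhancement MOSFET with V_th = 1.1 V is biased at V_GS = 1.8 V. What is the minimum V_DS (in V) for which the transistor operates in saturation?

V_DS,sat = 0.700 V

The boundary between triode and saturation is V_DS = V_GS − V_th = V_ov.
V_ov = 1.8 − 1.1 = 0.7 V.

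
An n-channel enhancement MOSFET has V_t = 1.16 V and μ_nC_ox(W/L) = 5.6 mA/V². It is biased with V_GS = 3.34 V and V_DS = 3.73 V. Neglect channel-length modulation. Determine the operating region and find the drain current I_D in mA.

V_ov = V_GS − V_t = 3.34 − 1.16 = 2.18 V.
Since V_DS = 3.73 V ≥ V_ov = 2.18 V, the device is in saturation.
I_D = ½ k_n V_ov² = 0.5 × 5.6 × 2.18² = 13.3 mA.

Saturation; I_D = 13.3 mA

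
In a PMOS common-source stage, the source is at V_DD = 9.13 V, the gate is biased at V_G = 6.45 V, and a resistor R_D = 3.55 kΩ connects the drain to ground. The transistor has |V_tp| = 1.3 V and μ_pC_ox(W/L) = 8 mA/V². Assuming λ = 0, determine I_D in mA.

V_SG = V_DD − V_G = 9.13 − 6.45 = 2.68 V, so V_ov = 2.68 − 1.3 = 1.38 V.
Assume saturation: I_D = ½ k_p V_ov² = 0.5 × 8 × 1.38² = 7.62 mA, giving V_SD = V_DD − I_D R_D = 9.13 − 7.62 × 3.55 = -17.9 V.
But -17.9 V < V_ov = 1.38 V, so the device is actually in triode.
In triode I_D = k_p[V_ov V_SD − ½ V_SD²] and I_D = (V_DD − V_SD)/R_D. Equating: 14.2 V_SD² − 40.19 V_SD + 9.13 = 0, giving V_SD = 0.249 V (the root below V_ov).
I_D = (9.13 − 0.249) / 3.55 = 2.5 mA.

I_D = 2.50 mA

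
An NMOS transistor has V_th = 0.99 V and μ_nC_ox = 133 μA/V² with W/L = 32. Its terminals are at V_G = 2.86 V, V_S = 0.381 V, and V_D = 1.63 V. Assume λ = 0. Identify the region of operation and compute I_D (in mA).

Triode; I_D = 4.60 mA

V_GS = V_G − V_S = 2.86 − 0.381 = 2.48 V; V_DS = V_D − V_S = 1.63 − 0.381 = 1.25 V.
k_n = μ_nC_ox · (W/L) = 4.256 mA/V².
V_ov = V_GS − V_th = 2.48 − 0.99 = 1.49 V.
Since V_DS = 1.25 V < V_ov = 1.49 V, the device is in the triode region.
I_D = k_n [V_ov · V_DS − ½ V_DS²] = 4.256 × [1.49 × 1.25 − 0.5 × 1.25²] = 4.6 mA.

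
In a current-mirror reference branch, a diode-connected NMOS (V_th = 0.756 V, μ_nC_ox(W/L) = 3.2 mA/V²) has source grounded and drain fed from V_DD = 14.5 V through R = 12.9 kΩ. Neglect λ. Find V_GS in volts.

With gate tied to drain, V_GS = V_DS ≥ V_GS − V_th, so the device is in saturation.
KCL at the drain: ½ k_n (V_GS − V_th)² = (V_DD − V_GS)/R.
Let x = V_GS − 0.756. Then 20.6 x² + x − 13.74 = 0, giving x = 0.792 V (positive root), so V_GS = 1.55 V.
I_D = (V_DD − V_GS)/R = (14.5 − 1.55) / 12.9 = 1 mA.

V_GS = 1.55 V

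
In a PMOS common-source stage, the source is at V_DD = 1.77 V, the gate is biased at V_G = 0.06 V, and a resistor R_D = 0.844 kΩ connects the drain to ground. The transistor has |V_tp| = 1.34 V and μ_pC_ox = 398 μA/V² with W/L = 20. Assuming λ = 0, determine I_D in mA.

V_SG = V_DD − V_G = 1.77 − 0.06 = 1.71 V, so V_ov = 1.71 − 1.34 = 0.37 V.
k_p = μ_pC_ox · (W/L) = 7.96 mA/V².
Assume saturation: I_D = ½ k_p V_ov² = 0.5 × 7.96 × 0.37² = 0.545 mA, giving V_SD = V_DD − I_D R_D = 1.77 − 0.545 × 0.844 = 1.31 V.
V_SD = 1.31 V ≥ V_ov = 0.37 V, confirming saturation.

I_D = 0.545 mA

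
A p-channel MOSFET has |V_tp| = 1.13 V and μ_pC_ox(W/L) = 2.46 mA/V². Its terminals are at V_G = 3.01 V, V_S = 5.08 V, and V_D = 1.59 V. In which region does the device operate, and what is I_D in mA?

Saturation; I_D = 1.09 mA

V_SG = V_S − V_G = 5.08 − 3.01 = 2.07 V; V_SD = V_S − V_D = 5.08 − 1.59 = 3.49 V.
V_ov = V_SG − |V_tp| = 2.07 − 1.13 = 0.94 V.
Since V_SD = 3.49 V ≥ V_ov = 0.94 V, the device is in saturation.
I_D = ½ k_p V_ov² = 0.5 × 2.46 × 0.94² = 1.09 mA.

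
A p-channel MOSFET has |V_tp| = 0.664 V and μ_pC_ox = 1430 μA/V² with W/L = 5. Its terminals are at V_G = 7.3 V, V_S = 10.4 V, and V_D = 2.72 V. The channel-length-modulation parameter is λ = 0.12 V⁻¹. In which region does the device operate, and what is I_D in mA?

Saturation; I_D = 40.8 mA

V_SG = V_S − V_G = 10.4 − 7.3 = 3.1 V; V_SD = V_S − V_D = 10.4 − 2.72 = 7.68 V.
k_p = μ_pC_ox · (W/L) = 7.15 mA/V².
V_ov = V_SG − |V_tp| = 3.1 − 0.664 = 2.44 V.
Since V_SD = 7.68 V ≥ V_ov = 2.44 V, the device is in saturation.
I_D = ½ k_p V_ov² (1 + λ V_SD) = 0.5 × 7.15 × 2.44² × (1 + 0.12 × 7.68) = 40.8 mA.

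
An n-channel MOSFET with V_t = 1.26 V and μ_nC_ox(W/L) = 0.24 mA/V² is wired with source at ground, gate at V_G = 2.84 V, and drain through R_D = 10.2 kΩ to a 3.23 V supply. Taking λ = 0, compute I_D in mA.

I_D = 0.234 mA

V_GS = V_G = 2.84 V, so V_ov = 2.84 − 1.26 = 1.58 V.
Assume saturation: I_D = ½ k_n V_ov² = 0.5 × 0.24 × 1.58² = 0.3 mA, giving V_DS = V_DD − I_D R_D = 3.23 − 0.3 × 10.2 = 0.174 V.
But 0.174 V < V_ov = 1.58 V, so the device is actually in triode.
In triode I_D = k_n[V_ov V_DS − ½ V_DS²] and I_D = (V_DD − V_DS)/R_D. Equating: 1.22 V_DS² − 4.868 V_DS + 3.23 = 0, giving V_DS = 0.842 V (the root below V_ov).
I_D = (3.23 − 0.842) / 10.2 = 0.234 mA.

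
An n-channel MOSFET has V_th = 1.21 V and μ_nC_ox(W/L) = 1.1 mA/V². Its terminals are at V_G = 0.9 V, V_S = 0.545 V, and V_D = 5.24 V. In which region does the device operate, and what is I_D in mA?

Cutoff; I_D = 0 mA

V_GS = V_G − V_S = 0.9 − 0.545 = 0.355 V; V_DS = V_D − V_S = 5.24 − 0.545 = 4.7 V.
V_GS = 0.355 V < V_th = 1.21 V, so the transistor is in cutoff.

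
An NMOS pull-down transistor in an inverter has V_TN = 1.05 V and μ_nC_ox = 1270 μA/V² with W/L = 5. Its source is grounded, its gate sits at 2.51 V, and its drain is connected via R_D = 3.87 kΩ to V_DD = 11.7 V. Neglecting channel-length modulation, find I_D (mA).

V_GS = V_G = 2.51 V, so V_ov = 2.51 − 1.05 = 1.46 V.
k_n = μ_nC_ox · (W/L) = 6.35 mA/V².
Assume saturation: I_D = ½ k_n V_ov² = 0.5 × 6.35 × 1.46² = 6.77 mA, giving V_DS = V_DD − I_D R_D = 11.7 − 6.77 × 3.87 = -14.5 V.
But -14.5 V < V_ov = 1.46 V, so the device is actually in triode.
In triode I_D = k_n[V_ov V_DS − ½ V_DS²] and I_D = (V_DD − V_DS)/R_D. Equating: 12.3 V_DS² − 36.88 V_DS + 11.7 = 0, giving V_DS = 0.361 V (the root below V_ov).
I_D = (11.7 − 0.361) / 3.87 = 2.93 mA.

I_D = 2.93 mA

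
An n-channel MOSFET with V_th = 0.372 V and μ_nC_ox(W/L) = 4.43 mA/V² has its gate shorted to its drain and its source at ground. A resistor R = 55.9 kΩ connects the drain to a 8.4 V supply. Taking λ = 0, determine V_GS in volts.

With gate tied to drain, V_GS = V_DS ≥ V_GS − V_th, so the device is in saturation.
KCL at the drain: ½ k_n (V_GS − V_th)² = (V_DD − V_GS)/R.
Let x = V_GS − 0.372. Then 124 x² + x − 8.028 = 0, giving x = 0.251 V (positive root), so V_GS = 0.623 V.
I_D = (V_DD − V_GS)/R = (8.4 − 0.623) / 55.9 = 0.139 mA.

V_GS = 0.623 V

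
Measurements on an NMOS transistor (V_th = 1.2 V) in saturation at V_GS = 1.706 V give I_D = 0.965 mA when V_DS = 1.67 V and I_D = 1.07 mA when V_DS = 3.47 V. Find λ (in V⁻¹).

With V_GS fixed, I_D ∝ (1 + λ V_DS) in saturation, so I_D2/I_D1 = (1 + λ V_DS2)/(1 + λ V_DS1).
1.07/0.965 = 1.109 = (1 + 3.47 λ)/(1 + 1.67 λ).
Solving: λ (I_D1 V_DS2 − I_D2 V_DS1) = I_D2 − I_D1, so λ = (1.07 − 0.965) / (0.965 × 3.47 − 1.07 × 1.67) = 0.105 / 1.56 = 0.0672 V⁻¹.

λ = 0.0672 V⁻¹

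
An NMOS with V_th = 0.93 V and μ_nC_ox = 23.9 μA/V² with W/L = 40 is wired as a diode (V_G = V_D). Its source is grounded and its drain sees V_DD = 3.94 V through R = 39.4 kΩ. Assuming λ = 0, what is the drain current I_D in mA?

I_D = 0.0669 mA

With gate tied to drain, V_GS = V_DS ≥ V_GS − V_th, so the device is in saturation.
k_n = μ_nC_ox · (W/L) = 0.956 mA/V².
KCL at the drain: ½ k_n (V_GS − V_th)² = (V_DD − V_GS)/R.
Let x = V_GS − 0.93. Then 18.8 x² + x − 3.01 = 0, giving x = 0.374 V (positive root), so V_GS = 1.3 V.
I_D = (V_DD − V_GS)/R = (3.94 − 1.3) / 39.4 = 0.0669 mA.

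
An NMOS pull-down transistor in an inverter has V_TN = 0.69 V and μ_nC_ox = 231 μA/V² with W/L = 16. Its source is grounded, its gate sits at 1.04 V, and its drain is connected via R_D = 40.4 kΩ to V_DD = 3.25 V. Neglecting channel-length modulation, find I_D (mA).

I_D = 0.0788 mA

V_GS = V_G = 1.04 V, so V_ov = 1.04 − 0.69 = 0.35 V.
k_n = μ_nC_ox · (W/L) = 3.696 mA/V².
Assume saturation: I_D = ½ k_n V_ov² = 0.5 × 3.696 × 0.35² = 0.226 mA, giving V_DS = V_DD − I_D R_D = 3.25 − 0.226 × 40.4 = -5.9 V.
But -5.9 V < V_ov = 0.35 V, so the device is actually in triode.
In triode I_D = k_n[V_ov V_DS − ½ V_DS²] and I_D = (V_DD − V_DS)/R_D. Equating: 74.7 V_DS² − 53.26 V_DS + 3.25 = 0, giving V_DS = 0.0674 V (the root below V_ov).
I_D = (3.25 − 0.0674) / 40.4 = 0.0788 mA.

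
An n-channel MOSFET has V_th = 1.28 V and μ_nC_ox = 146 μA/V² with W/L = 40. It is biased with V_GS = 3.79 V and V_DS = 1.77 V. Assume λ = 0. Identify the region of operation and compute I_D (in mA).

k_n = μ_nC_ox · (W/L) = 5.84 mA/V².
V_ov = V_GS − V_th = 3.79 − 1.28 = 2.51 V.
Since V_DS = 1.77 V < V_ov = 2.51 V, the device is in the triode region.
I_D = k_n [V_ov · V_DS − ½ V_DS²] = 5.84 × [2.51 × 1.77 − 0.5 × 1.77²] = 16.8 mA.

Triode; I_D = 16.8 mA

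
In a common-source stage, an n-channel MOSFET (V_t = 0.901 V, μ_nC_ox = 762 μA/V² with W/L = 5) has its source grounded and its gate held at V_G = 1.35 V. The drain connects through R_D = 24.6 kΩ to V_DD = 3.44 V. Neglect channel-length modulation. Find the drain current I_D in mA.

I_D = 0.136 mA

V_GS = V_G = 1.35 V, so V_ov = 1.35 − 0.901 = 0.449 V.
k_n = μ_nC_ox · (W/L) = 3.81 mA/V².
Assume saturation: I_D = ½ k_n V_ov² = 0.5 × 3.81 × 0.449² = 0.384 mA, giving V_DS = V_DD − I_D R_D = 3.44 − 0.384 × 24.6 = -6.01 V.
But -6.01 V < V_ov = 0.449 V, so the device is actually in triode.
In triode I_D = k_n[V_ov V_DS − ½ V_DS²] and I_D = (V_DD − V_DS)/R_D. Equating: 46.9 V_DS² − 43.08 V_DS + 3.44 = 0, giving V_DS = 0.0883 V (the root below V_ov).
I_D = (3.44 − 0.0883) / 24.6 = 0.136 mA.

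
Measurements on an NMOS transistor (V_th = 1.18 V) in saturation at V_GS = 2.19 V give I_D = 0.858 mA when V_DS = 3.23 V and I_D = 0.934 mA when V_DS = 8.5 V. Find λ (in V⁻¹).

λ = 0.0178 V⁻¹

With V_GS fixed, I_D ∝ (1 + λ V_DS) in saturation, so I_D2/I_D1 = (1 + λ V_DS2)/(1 + λ V_DS1).
0.934/0.858 = 1.089 = (1 + 8.5 λ)/(1 + 3.23 λ).
Solving: λ (I_D1 V_DS2 − I_D2 V_DS1) = I_D2 − I_D1, so λ = (0.934 − 0.858) / (0.858 × 8.5 − 0.934 × 3.23) = 0.076 / 4.28 = 0.0178 V⁻¹.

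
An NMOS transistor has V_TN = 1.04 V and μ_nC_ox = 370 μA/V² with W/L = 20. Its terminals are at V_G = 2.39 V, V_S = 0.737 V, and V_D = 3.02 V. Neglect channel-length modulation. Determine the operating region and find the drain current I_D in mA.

Saturation; I_D = 1.39 mA

V_GS = V_G − V_S = 2.39 − 0.737 = 1.65 V; V_DS = V_D − V_S = 3.02 − 0.737 = 2.28 V.
k_n = μ_nC_ox · (W/L) = 7.4 mA/V².
V_ov = V_GS − V_TN = 1.65 − 1.04 = 0.613 V.
Since V_DS = 2.28 V ≥ V_ov = 0.613 V, the device is in saturation.
I_D = ½ k_n V_ov² = 0.5 × 7.4 × 0.613² = 1.39 mA.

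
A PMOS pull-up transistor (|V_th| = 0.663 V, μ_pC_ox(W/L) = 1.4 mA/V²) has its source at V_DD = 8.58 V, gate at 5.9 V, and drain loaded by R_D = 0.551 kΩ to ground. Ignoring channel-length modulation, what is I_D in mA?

V_SG = V_DD − V_G = 8.58 − 5.9 = 2.68 V, so V_ov = 2.68 − 0.663 = 2.02 V.
Assume saturation: I_D = ½ k_p V_ov² = 0.5 × 1.4 × 2.02² = 2.85 mA, giving V_SD = V_DD − I_D R_D = 8.58 − 2.85 × 0.551 = 7.01 V.
V_SD = 7.01 V ≥ V_ov = 2.02 V, confirming saturation.

I_D = 2.85 mA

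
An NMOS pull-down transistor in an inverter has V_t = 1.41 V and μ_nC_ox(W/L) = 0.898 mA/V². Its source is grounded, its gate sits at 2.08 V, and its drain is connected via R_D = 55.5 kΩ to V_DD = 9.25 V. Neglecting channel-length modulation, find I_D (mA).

I_D = 0.160 mA

V_GS = V_G = 2.08 V, so V_ov = 2.08 − 1.41 = 0.67 V.
Assume saturation: I_D = ½ k_n V_ov² = 0.5 × 0.898 × 0.67² = 0.202 mA, giving V_DS = V_DD − I_D R_D = 9.25 − 0.202 × 55.5 = -1.94 V.
But -1.94 V < V_ov = 0.67 V, so the device is actually in triode.
In triode I_D = k_n[V_ov V_DS − ½ V_DS²] and I_D = (V_DD − V_DS)/R_D. Equating: 24.9 V_DS² − 34.39 V_DS + 9.25 = 0, giving V_DS = 0.366 V (the root below V_ov).
I_D = (9.25 − 0.366) / 55.5 = 0.16 mA.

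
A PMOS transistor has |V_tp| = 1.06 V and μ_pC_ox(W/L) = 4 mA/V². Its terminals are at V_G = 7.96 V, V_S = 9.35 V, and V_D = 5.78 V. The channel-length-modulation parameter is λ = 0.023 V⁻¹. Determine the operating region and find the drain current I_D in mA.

Saturation; I_D = 0.236 mA

V_SG = V_S − V_G = 9.35 − 7.96 = 1.39 V; V_SD = V_S − V_D = 9.35 − 5.78 = 3.57 V.
V_ov = V_SG − |V_tp| = 1.39 − 1.06 = 0.33 V.
Since V_SD = 3.57 V ≥ V_ov = 0.33 V, the device is in saturation.
I_D = ½ k_p V_ov² (1 + λ V_SD) = 0.5 × 4 × 0.33² × (1 + 0.023 × 3.57) = 0.236 mA.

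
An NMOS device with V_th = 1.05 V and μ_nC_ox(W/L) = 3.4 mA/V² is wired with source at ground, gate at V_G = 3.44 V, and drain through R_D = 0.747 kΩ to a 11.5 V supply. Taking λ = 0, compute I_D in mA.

I_D = 9.71 mA

V_GS = V_G = 3.44 V, so V_ov = 3.44 − 1.05 = 2.39 V.
Assume saturation: I_D = ½ k_n V_ov² = 0.5 × 3.4 × 2.39² = 9.71 mA, giving V_DS = V_DD − I_D R_D = 11.5 − 9.71 × 0.747 = 4.25 V.
V_DS = 4.25 V ≥ V_ov = 2.39 V, confirming saturation.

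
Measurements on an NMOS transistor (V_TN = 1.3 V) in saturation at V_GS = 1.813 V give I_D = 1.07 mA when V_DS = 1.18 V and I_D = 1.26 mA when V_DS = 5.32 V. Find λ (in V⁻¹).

λ = 0.0452 V⁻¹

With V_GS fixed, I_D ∝ (1 + λ V_DS) in saturation, so I_D2/I_D1 = (1 + λ V_DS2)/(1 + λ V_DS1).
1.26/1.07 = 1.178 = (1 + 5.32 λ)/(1 + 1.18 λ).
Solving: λ (I_D1 V_DS2 − I_D2 V_DS1) = I_D2 − I_D1, so λ = (1.26 − 1.07) / (1.07 × 5.32 − 1.26 × 1.18) = 0.19 / 4.21 = 0.0452 V⁻¹.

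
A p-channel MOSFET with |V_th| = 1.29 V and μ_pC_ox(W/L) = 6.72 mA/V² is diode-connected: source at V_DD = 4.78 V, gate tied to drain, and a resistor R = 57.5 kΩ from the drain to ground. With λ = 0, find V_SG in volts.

With gate tied to drain, V_SG = V_SD ≥ V_SG − |V_th|, so the device is in saturation.
KCL at the drain: ½ k_p (V_SG − |V_th|)² = (V_DD − V_SG)/R.
Let x = V_SG − 1.29. Then 193 x² + x − 3.49 = 0, giving x = 0.132 V (positive root), so V_SG = 1.42 V.
I_D = (V_DD − V_SG)/R = (4.78 − 1.42) / 57.5 = 0.0584 mA.

V_SG = 1.42 V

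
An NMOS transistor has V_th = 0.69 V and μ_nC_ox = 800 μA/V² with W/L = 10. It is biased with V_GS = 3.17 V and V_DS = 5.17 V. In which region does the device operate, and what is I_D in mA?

k_n = μ_nC_ox · (W/L) = 8 mA/V².
V_ov = V_GS − V_th = 3.17 − 0.69 = 2.48 V.
Since V_DS = 5.17 V ≥ V_ov = 2.48 V, the device is in saturation.
I_D = ½ k_n V_ov² = 0.5 × 8 × 2.48² = 24.6 mA.

Saturation; I_D = 24.6 mA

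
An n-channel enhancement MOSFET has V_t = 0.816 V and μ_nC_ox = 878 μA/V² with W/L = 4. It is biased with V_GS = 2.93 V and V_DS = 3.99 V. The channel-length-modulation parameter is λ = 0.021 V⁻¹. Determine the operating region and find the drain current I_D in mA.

k_n = μ_nC_ox · (W/L) = 3.512 mA/V².
V_ov = V_GS − V_t = 2.93 − 0.816 = 2.11 V.
Since V_DS = 3.99 V ≥ V_ov = 2.11 V, the device is in saturation.
I_D = ½ k_n V_ov² (1 + λ V_DS) = 0.5 × 3.512 × 2.11² × (1 + 0.021 × 3.99) = 8.51 mA.

Saturation; I_D = 8.51 mA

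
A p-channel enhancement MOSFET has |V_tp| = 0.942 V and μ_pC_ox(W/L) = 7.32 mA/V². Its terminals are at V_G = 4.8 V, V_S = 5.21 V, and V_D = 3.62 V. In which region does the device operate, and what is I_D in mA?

V_SG = V_S − V_G = 5.21 − 4.8 = 0.41 V; V_SD = V_S − V_D = 5.21 − 3.62 = 1.59 V.
V_SG = 0.41 V < |V_tp| = 0.942 V, so the transistor is in cutoff.

Cutoff; I_D = 0 mA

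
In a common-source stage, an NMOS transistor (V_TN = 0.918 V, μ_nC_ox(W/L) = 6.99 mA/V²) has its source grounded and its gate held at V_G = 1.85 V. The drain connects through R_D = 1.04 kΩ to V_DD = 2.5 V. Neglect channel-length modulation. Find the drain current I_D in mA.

I_D = 2.02 mA

V_GS = V_G = 1.85 V, so V_ov = 1.85 − 0.918 = 0.932 V.
Assume saturation: I_D = ½ k_n V_ov² = 0.5 × 6.99 × 0.932² = 3.04 mA, giving V_DS = V_DD − I_D R_D = 2.5 − 3.04 × 1.04 = -0.657 V.
But -0.657 V < V_ov = 0.932 V, so the device is actually in triode.
In triode I_D = k_n[V_ov V_DS − ½ V_DS²] and I_D = (V_DD − V_DS)/R_D. Equating: 3.63 V_DS² − 7.775 V_DS + 2.5 = 0, giving V_DS = 0.394 V (the root below V_ov).
I_D = (2.5 − 0.394) / 1.04 = 2.02 mA.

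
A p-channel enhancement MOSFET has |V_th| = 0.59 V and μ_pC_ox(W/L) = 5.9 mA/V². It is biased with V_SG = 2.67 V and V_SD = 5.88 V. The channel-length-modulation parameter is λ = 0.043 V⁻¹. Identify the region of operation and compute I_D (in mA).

V_ov = V_SG − |V_th| = 2.67 − 0.59 = 2.08 V.
Since V_SD = 5.88 V ≥ V_ov = 2.08 V, the device is in saturation.
I_D = ½ k_p V_ov² (1 + λ V_SD) = 0.5 × 5.9 × 2.08² × (1 + 0.043 × 5.88) = 16 mA.

Saturation; I_D = 16.0 mA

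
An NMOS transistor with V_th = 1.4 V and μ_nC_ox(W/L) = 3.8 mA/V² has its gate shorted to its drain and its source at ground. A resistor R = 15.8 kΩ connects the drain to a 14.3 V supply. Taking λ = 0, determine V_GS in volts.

With gate tied to drain, V_GS = V_DS ≥ V_GS − V_th, so the device is in saturation.
KCL at the drain: ½ k_n (V_GS − V_th)² = (V_DD − V_GS)/R.
Let x = V_GS − 1.4. Then 30 x² + x − 12.9 = 0, giving x = 0.639 V (positive root), so V_GS = 2.04 V.
I_D = (V_DD − V_GS)/R = (14.3 − 2.04) / 15.8 = 0.776 mA.

V_GS = 2.04 V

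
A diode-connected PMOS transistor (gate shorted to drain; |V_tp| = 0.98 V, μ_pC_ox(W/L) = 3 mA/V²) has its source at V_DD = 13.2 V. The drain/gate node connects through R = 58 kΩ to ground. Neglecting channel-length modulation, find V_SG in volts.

V_SG = 1.35 V

With gate tied to drain, V_SG = V_SD ≥ V_SG − |V_tp|, so the device is in saturation.
KCL at the drain: ½ k_p (V_SG − |V_tp|)² = (V_DD − V_SG)/R.
Let x = V_SG − 0.98. Then 87 x² + x − 12.22 = 0, giving x = 0.369 V (positive root), so V_SG = 1.35 V.
I_D = (V_DD − V_SG)/R = (13.2 − 1.35) / 58 = 0.204 mA.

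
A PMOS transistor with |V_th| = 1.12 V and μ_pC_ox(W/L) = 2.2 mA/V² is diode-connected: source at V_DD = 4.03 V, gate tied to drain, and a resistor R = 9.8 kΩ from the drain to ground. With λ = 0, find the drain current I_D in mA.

I_D = 0.248 mA

With gate tied to drain, V_SG = V_SD ≥ V_SG − |V_th|, so the device is in saturation.
KCL at the drain: ½ k_p (V_SG − |V_th|)² = (V_DD − V_SG)/R.
Let x = V_SG − 1.12. Then 10.8 x² + x − 2.91 = 0, giving x = 0.475 V (positive root), so V_SG = 1.6 V.
I_D = (V_DD − V_SG)/R = (4.03 − 1.6) / 9.8 = 0.248 mA.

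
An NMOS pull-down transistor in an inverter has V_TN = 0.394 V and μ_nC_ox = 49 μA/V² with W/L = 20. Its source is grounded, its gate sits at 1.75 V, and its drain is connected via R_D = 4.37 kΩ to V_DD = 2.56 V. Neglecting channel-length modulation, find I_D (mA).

I_D = 0.486 mA

V_GS = V_G = 1.75 V, so V_ov = 1.75 − 0.394 = 1.36 V.
k_n = μ_nC_ox · (W/L) = 0.98 mA/V².
Assume saturation: I_D = ½ k_n V_ov² = 0.5 × 0.98 × 1.36² = 0.901 mA, giving V_DS = V_DD − I_D R_D = 2.56 − 0.901 × 4.37 = -1.38 V.
But -1.38 V < V_ov = 1.36 V, so the device is actually in triode.
In triode I_D = k_n[V_ov V_DS − ½ V_DS²] and I_D = (V_DD − V_DS)/R_D. Equating: 2.14 V_DS² − 6.807 V_DS + 2.56 = 0, giving V_DS = 0.436 V (the root below V_ov).
I_D = (2.56 − 0.436) / 4.37 = 0.486 mA.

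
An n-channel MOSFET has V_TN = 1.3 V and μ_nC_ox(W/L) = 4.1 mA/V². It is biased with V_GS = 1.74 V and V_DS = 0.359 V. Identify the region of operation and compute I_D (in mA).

V_ov = V_GS − V_TN = 1.74 − 1.3 = 0.44 V.
Since V_DS = 0.359 V < V_ov = 0.44 V, the device is in the triode region.
I_D = k_n [V_ov · V_DS − ½ V_DS²] = 4.1 × [0.44 × 0.359 − 0.5 × 0.359²] = 0.383 mA.

Triode; I_D = 0.383 mA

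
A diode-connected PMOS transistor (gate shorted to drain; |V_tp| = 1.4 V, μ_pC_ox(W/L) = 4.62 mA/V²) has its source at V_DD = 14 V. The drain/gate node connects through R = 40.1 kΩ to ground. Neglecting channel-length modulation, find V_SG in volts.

With gate tied to drain, V_SG = V_SD ≥ V_SG − |V_tp|, so the device is in saturation.
KCL at the drain: ½ k_p (V_SG − |V_tp|)² = (V_DD − V_SG)/R.
Let x = V_SG − 1.4. Then 92.6 x² + x − 12.6 = 0, giving x = 0.363 V (positive root), so V_SG = 1.76 V.
I_D = (V_DD − V_SG)/R = (14 − 1.76) / 40.1 = 0.305 mA.

V_SG = 1.76 V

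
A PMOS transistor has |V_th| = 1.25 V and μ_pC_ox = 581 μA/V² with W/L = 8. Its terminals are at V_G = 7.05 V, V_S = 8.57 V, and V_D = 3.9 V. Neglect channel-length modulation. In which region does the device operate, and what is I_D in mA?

Saturation; I_D = 0.169 mA

V_SG = V_S − V_G = 8.57 − 7.05 = 1.52 V; V_SD = V_S − V_D = 8.57 − 3.9 = 4.67 V.
k_p = μ_pC_ox · (W/L) = 4.648 mA/V².
V_ov = V_SG − |V_th| = 1.52 − 1.25 = 0.27 V.
Since V_SD = 4.67 V ≥ V_ov = 0.27 V, the device is in saturation.
I_D = ½ k_p V_ov² = 0.5 × 4.648 × 0.27² = 0.169 mA.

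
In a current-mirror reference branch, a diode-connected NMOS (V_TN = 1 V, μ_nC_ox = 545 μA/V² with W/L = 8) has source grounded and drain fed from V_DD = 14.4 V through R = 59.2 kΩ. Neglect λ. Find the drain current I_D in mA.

I_D = 0.221 mA

With gate tied to drain, V_GS = V_DS ≥ V_GS − V_TN, so the device is in saturation.
k_n = μ_nC_ox · (W/L) = 4.36 mA/V².
KCL at the drain: ½ k_n (V_GS − V_TN)² = (V_DD − V_GS)/R.
Let x = V_GS − 1. Then 129 x² + x − 13.4 = 0, giving x = 0.318 V (positive root), so V_GS = 1.32 V.
I_D = (V_DD − V_GS)/R = (14.4 − 1.32) / 59.2 = 0.221 mA.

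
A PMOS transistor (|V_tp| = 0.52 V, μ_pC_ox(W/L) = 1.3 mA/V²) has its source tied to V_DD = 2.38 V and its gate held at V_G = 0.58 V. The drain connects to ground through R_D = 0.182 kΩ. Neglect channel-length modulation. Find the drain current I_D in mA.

I_D = 1.06 mA

V_SG = V_DD − V_G = 2.38 − 0.58 = 1.8 V, so V_ov = 1.8 − 0.52 = 1.28 V.
Assume saturation: I_D = ½ k_p V_ov² = 0.5 × 1.3 × 1.28² = 1.06 mA, giving V_SD = V_DD − I_D R_D = 2.38 − 1.06 × 0.182 = 2.19 V.
V_SD = 2.19 V ≥ V_ov = 1.28 V, confirming saturation.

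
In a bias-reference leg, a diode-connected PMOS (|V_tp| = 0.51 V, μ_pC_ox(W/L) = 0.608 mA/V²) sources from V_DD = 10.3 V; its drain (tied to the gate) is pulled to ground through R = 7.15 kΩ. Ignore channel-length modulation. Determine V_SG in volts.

V_SG = 2.41 V

With gate tied to drain, V_SG = V_SD ≥ V_SG − |V_tp|, so the device is in saturation.
KCL at the drain: ½ k_p (V_SG − |V_tp|)² = (V_DD − V_SG)/R.
Let x = V_SG − 0.51. Then 2.17 x² + x − 9.79 = 0, giving x = 1.9 V (positive root), so V_SG = 2.41 V.
I_D = (V_DD − V_SG)/R = (10.3 − 2.41) / 7.15 = 1.1 mA.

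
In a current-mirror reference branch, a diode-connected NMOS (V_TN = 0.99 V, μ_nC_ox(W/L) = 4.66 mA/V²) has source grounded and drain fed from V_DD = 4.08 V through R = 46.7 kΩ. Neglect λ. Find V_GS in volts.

V_GS = 1.15 V

With gate tied to drain, V_GS = V_DS ≥ V_GS − V_TN, so the device is in saturation.
KCL at the drain: ½ k_n (V_GS − V_TN)² = (V_DD − V_GS)/R.
Let x = V_GS − 0.99. Then 109 x² + x − 3.09 = 0, giving x = 0.164 V (positive root), so V_GS = 1.15 V.
I_D = (V_DD − V_GS)/R = (4.08 − 1.15) / 46.7 = 0.0627 mA.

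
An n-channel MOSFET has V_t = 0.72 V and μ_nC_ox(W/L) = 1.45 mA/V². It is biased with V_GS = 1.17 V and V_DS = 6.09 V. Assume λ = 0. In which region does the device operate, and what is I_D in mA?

Saturation; I_D = 0.147 mA

V_ov = V_GS − V_t = 1.17 − 0.72 = 0.45 V.
Since V_DS = 6.09 V ≥ V_ov = 0.45 V, the device is in saturation.
I_D = ½ k_n V_ov² = 0.5 × 1.45 × 0.45² = 0.147 mA.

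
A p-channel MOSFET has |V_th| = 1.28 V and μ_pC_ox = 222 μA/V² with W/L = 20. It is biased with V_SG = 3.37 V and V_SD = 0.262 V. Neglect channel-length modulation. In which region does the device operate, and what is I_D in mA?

k_p = μ_pC_ox · (W/L) = 4.44 mA/V².
V_ov = V_SG − |V_th| = 3.37 − 1.28 = 2.09 V.
Since V_SD = 0.262 V < V_ov = 2.09 V, the device is in the triode region.
I_D = k_p [V_ov · V_SD − ½ V_SD²] = 4.44 × [2.09 × 0.262 − 0.5 × 0.262²] = 2.28 mA.

Triode; I_D = 2.28 mA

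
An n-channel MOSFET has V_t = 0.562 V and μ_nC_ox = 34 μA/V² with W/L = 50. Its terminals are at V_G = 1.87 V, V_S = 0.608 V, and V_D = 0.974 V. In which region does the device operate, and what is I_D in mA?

Triode; I_D = 0.322 mA

V_GS = V_G − V_S = 1.87 − 0.608 = 1.26 V; V_DS = V_D − V_S = 0.974 − 0.608 = 0.366 V.
k_n = μ_nC_ox · (W/L) = 1.7 mA/V².
V_ov = V_GS − V_t = 1.26 − 0.562 = 0.7 V.
Since V_DS = 0.366 V < V_ov = 0.7 V, the device is in the triode region.
I_D = k_n [V_ov · V_DS − ½ V_DS²] = 1.7 × [0.7 × 0.366 − 0.5 × 0.366²] = 0.322 mA.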